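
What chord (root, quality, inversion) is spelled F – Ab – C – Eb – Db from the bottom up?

Db major ninth, first inversion

The distinct note names are F, Ab, C, Eb, Db. Stacked in thirds they read Db–F–Ab–C–Eb, which is a major ninth chord on Db.
F is the third of Db major ninth; third in the bass means first inversion.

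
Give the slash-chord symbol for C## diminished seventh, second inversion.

Second inversion of C## diminished seventh has the fifth (G#) in the bass. As a slash chord: C##dim7/G#.

C##dim7/G#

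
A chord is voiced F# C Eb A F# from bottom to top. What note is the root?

F#

The distinct letter names are F#, C, Eb, A. Arranged as a stack of thirds they read F#–A–C–Eb, so F# is the root (an F# diminished seventh chord).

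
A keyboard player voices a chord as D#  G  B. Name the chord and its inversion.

The distinct note names are D#, G, B. Stacked in thirds they read G–B–D#, which is an augmented triad on G.
With the fifth (D#) in the bass, the chord is in second inversion (figured bass 6/4).

G augmented, second inversion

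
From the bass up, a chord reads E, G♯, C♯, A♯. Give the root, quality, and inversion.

A# half-diminished seventh, second inversion

The distinct note names are E, G#, C#, A#. Stacked in thirds they read A#–C#–E–G#, which is a half-diminished seventh chord on A#.
E is the fifth of A# half-diminished seventh; fifth in the bass means second inversion (figured bass 4/3).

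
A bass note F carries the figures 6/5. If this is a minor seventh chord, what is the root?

D

The figures 6/5 mean the third of the chord is in the bass. If F is the third of a minor seventh chord, the root is D (chord tones D–F–A–C).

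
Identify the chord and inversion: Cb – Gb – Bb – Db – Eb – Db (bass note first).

The pitch classes Cb, Gb, Bb, Db, Eb arrange in thirds as Cb–Eb–Gb–Bb–Db: a Cb major ninth chord.
With the root (Cb) in the bass, the chord is in root position.

Cb major ninth, root position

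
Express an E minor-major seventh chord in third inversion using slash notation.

Em(maj7)/D#

Third inversion of E minor-major seventh has the seventh (D#) in the bass. As a slash chord: Em(maj7)/D#.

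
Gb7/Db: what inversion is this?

Gb7/Db means Gb dominant seventh with Db in the bass. Db is the fifth of Gb dominant seventh (Gb–Bb–Db–Fb), so this is second inversion.

second inversion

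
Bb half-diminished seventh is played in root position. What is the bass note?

In root position the root is lowest. For Bb half-diminished seventh (Bb–Db–Fb–Ab) that is Bb.

Bb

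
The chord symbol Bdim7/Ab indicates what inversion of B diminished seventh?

third inversion

Bdim7/Ab means B diminished seventh with Ab in the bass. Ab is the seventh of B diminished seventh (B–D–F–Ab), so this is third inversion.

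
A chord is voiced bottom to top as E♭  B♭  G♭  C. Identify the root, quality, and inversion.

C half-diminished seventh, first inversion

Reducing to letter names: Eb, Bb, Gb, C. These stack in thirds as C–Eb–Gb–Bb — a C half-diminished seventh chord.
The lowest note is Eb, the third of the chord, so this is first inversion (figured bass 6/5).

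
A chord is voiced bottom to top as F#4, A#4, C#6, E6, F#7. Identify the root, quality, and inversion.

The pitch classes F#, A#, C#, E arrange in thirds as F#–A#–C#–E: an F# dominant seventh chord.
The lowest note is F#, the root of the chord, so this is root position (figured bass 7).

F# dominant seventh, root position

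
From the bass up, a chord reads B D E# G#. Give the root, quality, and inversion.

E# diminished seventh, second inversion

The distinct note names are B, D, E#, G#. Stacked in thirds they read E#–G#–B–D, which is a diminished seventh chord on E#.
The lowest note is B, the fifth of the chord, so this is second inversion (figured bass 4/3).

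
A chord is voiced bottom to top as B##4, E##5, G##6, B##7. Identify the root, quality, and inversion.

E## minor, second inversion

The pitch classes B##, E##, G## arrange in thirds as E##–G##–B##: an E## minor triad.
The lowest note is B##, the fifth of the chord, so this is second inversion (figured bass 6/4).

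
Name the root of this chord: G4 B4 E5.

E

The distinct letter names are G, B, E. Arranged as a stack of thirds they read E–G–B, so E is the root (an E minor triad).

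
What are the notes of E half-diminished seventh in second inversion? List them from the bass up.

Bb, D, E, G

E half-diminished seventh is E–G–Bb–D. Second inversion puts the fifth (Bb) in the bass, with the remaining tones above: Bb, D, E, G.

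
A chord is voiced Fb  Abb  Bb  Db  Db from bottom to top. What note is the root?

Reordering Fb, Abb, Bb, Db into stacked thirds gives Bb–Db–Fb–Abb; the bottom of that stack, Bb, is the root.

Bb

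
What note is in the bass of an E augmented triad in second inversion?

B#

In second inversion the fifth is lowest. For E augmented (E–G#–B#) that is B#.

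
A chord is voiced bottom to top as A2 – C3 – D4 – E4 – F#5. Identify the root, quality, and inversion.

Reducing to letter names: A, C, D, E, F#. These stack in thirds as D–F#–A–C–E — a D dominant ninth chord.
A is the fifth of D dominant ninth; fifth in the bass means second inversion.

D dominant ninth, second inversion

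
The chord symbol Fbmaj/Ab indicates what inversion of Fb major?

first inversion

Fbmaj/Ab means Fb major with Ab in the bass. Ab is the third of Fb major (Fb–Ab–Cb), so this is first inversion.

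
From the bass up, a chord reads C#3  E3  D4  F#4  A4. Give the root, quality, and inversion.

The pitch classes C#, E, D, F#, A arrange in thirds as D–F#–A–C#–E: a D major ninth chord.
The lowest note is C#, the seventh of the chord, so this is third inversion.

D major ninth, third inversion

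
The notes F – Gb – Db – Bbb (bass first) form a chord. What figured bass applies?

The notes F, Gb, Db, Bbb stack in thirds as Gb–Bbb–Db–F — a Gb minor-major seventh chord. The bass F is the seventh, so this is third inversion: figured 4/2.

4/2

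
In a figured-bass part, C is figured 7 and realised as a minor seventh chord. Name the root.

C

The figures 7 mean the root of the chord is in the bass. If C is the root of a minor seventh chord, the root is C (chord tones C–Eb–G–Bb).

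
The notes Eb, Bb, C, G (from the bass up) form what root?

C

Reordering Eb, Bb, C, G into stacked thirds gives C–Eb–G–Bb; the bottom of that stack, C, is the root.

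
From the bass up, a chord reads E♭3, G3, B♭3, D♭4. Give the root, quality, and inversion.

Eb dominant seventh, root position

The pitch classes Eb, G, Bb, Db arrange in thirds as Eb–G–Bb–Db: an Eb dominant seventh chord.
With the root (Eb) in the bass, the chord is in root position (figured bass 7).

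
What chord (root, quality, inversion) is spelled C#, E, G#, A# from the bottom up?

The distinct note names are C#, E, G#, A#. Stacked in thirds they read A#–C#–E–G#, which is a half-diminished seventh chord on A#.
C# is the third of A# half-diminished seventh; third in the bass means first inversion (figured bass 6/5).

A# half-diminished seventh, first inversion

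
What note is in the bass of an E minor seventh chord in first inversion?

The third of E minor seventh (E–G–B–D) is G; that is the bass in first inversion.

G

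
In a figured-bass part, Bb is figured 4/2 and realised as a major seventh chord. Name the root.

Cb

The figures 4/2 mean the seventh of the chord is in the bass. If Bb is the seventh of a major seventh chord, the root is Cb (chord tones Cb–Eb–Gb–Bb).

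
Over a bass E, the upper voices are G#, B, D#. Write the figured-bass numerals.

The notes E, G#, B, D# stack in thirds as E–G#–B–D# — an E major seventh chord. The bass E is the root, so this is root position: figured 7.

7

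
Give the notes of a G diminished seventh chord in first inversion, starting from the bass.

G diminished seventh is G–Bb–Db–Fb. First inversion puts the third (Bb) in the bass, with the remaining tones above: Bb, Db, Fb, G.

Bb, Db, Fb, G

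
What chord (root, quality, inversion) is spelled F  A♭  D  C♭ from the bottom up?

Reducing to letter names: F, Ab, D, Cb. These stack in thirds as D–F–Ab–Cb — a D diminished seventh chord.
With the third (F) in the bass, the chord is in first inversion (figured bass 6/5).

D diminished seventh, first inversion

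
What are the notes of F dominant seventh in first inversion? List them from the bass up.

A, C, Eb, F

Spelling F dominant seventh: F–A–C–Eb. In first inversion the third is bass, giving A, C, Eb, F from the bottom.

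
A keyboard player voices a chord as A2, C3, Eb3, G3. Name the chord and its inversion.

Reducing to letter names: A, C, Eb, G. These stack in thirds as A–C–Eb–G — an A half-diminished seventh chord.
The lowest note is A, the root of the chord, so this is root position (figured bass 7).

A half-diminished seventh, root position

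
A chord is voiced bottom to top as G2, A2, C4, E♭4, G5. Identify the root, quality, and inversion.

Reducing to letter names: G, A, C, Eb. These stack in thirds as A–C–Eb–G — an A half-diminished seventh chord.
With the seventh (G) in the bass, the chord is in third inversion (figured bass 4/2).

A half-diminished seventh, third inversion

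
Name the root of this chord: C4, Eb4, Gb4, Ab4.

Ab

C, Eb, Gb, Ab are the tones of an Ab dominant seventh chord (Ab–C–Eb–Gb), making Ab the root.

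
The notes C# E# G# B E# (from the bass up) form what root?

C#

Reordering C#, E#, G#, B into stacked thirds gives C#–E#–G#–B; the bottom of that stack, C#, is the root.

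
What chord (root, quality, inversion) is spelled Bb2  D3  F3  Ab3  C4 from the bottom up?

Bb dominant ninth, root position

The distinct note names are Bb, D, F, Ab, C. Stacked in thirds they read Bb–D–F–Ab–C, which is a dominant ninth chord on Bb.
The lowest note is Bb, the root of the chord, so this is root position.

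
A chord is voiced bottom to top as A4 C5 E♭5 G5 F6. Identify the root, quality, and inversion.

F dominant ninth, first inversion

Reducing to letter names: A, C, Eb, G, F. These stack in thirds as F–A–C–Eb–G — an F dominant ninth chord.
The lowest note is A, the third of the chord, so this is first inversion.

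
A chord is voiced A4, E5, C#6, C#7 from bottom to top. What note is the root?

A

A, E, C# are the tones of an A major triad (A–C#–E), making A the root.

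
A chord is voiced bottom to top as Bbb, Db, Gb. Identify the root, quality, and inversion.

The pitch classes Bbb, Db, Gb arrange in thirds as Gb–Bbb–Db: a Gb minor triad.
Bbb is the third of Gb minor; third in the bass means first inversion (figured bass 6).

Gb minor, first inversion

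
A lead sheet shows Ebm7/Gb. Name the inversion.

Ebm7/Gb means Eb minor seventh with Gb in the bass. Gb is the third of Eb minor seventh (Eb–Gb–Bb–Db), so this is first inversion.

first inversion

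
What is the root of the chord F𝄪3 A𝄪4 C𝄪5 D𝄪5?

D##

Reordering F##, A##, C##, D## into stacked thirds gives D##–F##–A##–C##; the bottom of that stack, D##, is the root.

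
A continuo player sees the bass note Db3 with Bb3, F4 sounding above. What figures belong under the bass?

6

The notes Db, Bb, F stack in thirds as Bb–Db–F — a Bb minor triad. The bass Db is the third, so this is first inversion: figured 6.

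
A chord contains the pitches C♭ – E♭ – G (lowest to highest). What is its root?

Cb

Cb, Eb, G are the tones of a Cb augmented triad (Cb–Eb–G), making Cb the root.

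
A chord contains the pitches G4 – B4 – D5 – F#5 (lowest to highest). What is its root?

The distinct letter names are G, B, D, F#. Arranged as a stack of thirds they read G–B–D–F#, so G is the root (a G major seventh chord).

G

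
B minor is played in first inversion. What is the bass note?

The third of B minor (B–D–F#) is D; that is the bass in first inversion.

D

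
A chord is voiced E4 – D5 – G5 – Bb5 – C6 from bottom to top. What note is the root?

C

Reordering E, D, G, Bb, C into stacked thirds gives C–E–G–Bb–D; the bottom of that stack, C, is the root.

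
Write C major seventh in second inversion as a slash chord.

Cmaj7/G

Second inversion of C major seventh has the fifth (G) in the bass. As a slash chord: Cmaj7/G.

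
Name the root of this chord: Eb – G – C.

The distinct letter names are Eb, G, C. Arranged as a stack of thirds they read C–Eb–G, so C is the root (a C minor triad).

C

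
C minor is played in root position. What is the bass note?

C

The root of C minor (C–Eb–G) is C; that is the bass in root position.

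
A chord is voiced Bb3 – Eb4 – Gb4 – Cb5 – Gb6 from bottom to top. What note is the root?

The distinct letter names are Bb, Eb, Gb, Cb. Arranged as a stack of thirds they read Cb–Eb–Gb–Bb, so Cb is the root (a Cb major seventh chord).

Cb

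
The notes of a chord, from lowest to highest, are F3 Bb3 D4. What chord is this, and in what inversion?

The distinct note names are F, Bb, D. Stacked in thirds they read Bb–D–F, which is a major triad on Bb.
The lowest note is F, the fifth of the chord, so this is second inversion (figured bass 6/4).

Bb major, second inversion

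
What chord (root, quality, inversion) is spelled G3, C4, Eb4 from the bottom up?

C minor, second inversion

Reducing to letter names: G, C, Eb. These stack in thirds as C–Eb–G — a C minor triad.
G is the fifth of C minor; fifth in the bass means second inversion (figured bass 6/4).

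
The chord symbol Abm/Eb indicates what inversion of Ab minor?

Abm/Eb means Ab minor with Eb in the bass. Eb is the fifth of Ab minor (Ab–Cb–Eb), so this is second inversion.

second inversion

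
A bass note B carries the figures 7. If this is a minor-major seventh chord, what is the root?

The figures 7 mean the root of the chord is in the bass. If B is the root of a minor-major seventh chord, the root is B (chord tones B–D–F#–A#).

B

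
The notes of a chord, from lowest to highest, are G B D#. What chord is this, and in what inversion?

G augmented, root position

The distinct note names are G, B, D#. Stacked in thirds they read G–B–D#, which is an augmented triad on G.
With the root (G) in the bass, the chord is in root position (figured bass 5/3).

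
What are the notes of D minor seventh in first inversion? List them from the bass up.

F, A, C, D

The chord tones are D–F–A–C. With the third (F) lowest for first inversion: F, A, C, D.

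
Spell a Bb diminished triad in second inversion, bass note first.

Bb diminished is Bb–Db–Fb. Second inversion puts the fifth (Fb) in the bass, with the remaining tones above: Fb, Bb, Db.

Fb, Bb, Db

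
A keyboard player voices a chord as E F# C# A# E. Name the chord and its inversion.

F# dominant seventh, third inversion

The pitch classes E, F#, C#, A# arrange in thirds as F#–A#–C#–E: an F# dominant seventh chord.
With the seventh (E) in the bass, the chord is in third inversion (figured bass 4/2).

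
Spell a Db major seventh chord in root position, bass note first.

Db, F, Ab, C

Db major seventh is Db–F–Ab–C. Root position puts the root (Db) in the bass, with the remaining tones above: Db, F, Ab, C.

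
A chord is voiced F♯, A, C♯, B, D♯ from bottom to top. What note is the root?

B

Reordering F#, A, C#, B, D# into stacked thirds gives B–D#–F#–A–C#; the bottom of that stack, B, is the root.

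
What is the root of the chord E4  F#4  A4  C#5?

Reordering E, F#, A, C# into stacked thirds gives F#–A–C#–E; the bottom of that stack, F#, is the root.

F#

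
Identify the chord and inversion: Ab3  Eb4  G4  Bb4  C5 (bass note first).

Ab major ninth, root position

Reducing to letter names: Ab, Eb, G, Bb, C. These stack in thirds as Ab–C–Eb–G–Bb — an Ab major ninth chord.
Ab is the root of Ab major ninth; root in the bass means root position.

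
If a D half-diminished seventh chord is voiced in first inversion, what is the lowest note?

F

D half-diminished seventh is D–F–Ab–C. First inversion places the third in the bass: F.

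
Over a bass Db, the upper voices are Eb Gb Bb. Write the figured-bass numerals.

The notes Db, Eb, Gb, Bb stack in thirds as Eb–Gb–Bb–Db — an Eb minor seventh chord. The bass Db is the seventh, so this is third inversion: figured 4/2.

4/2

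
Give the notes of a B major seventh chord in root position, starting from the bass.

B, D#, F#, A#

B major seventh is B–D#–F#–A#. Root position puts the root (B) in the bass, with the remaining tones above: B, D#, F#, A#.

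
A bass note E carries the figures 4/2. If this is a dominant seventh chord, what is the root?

F#

The figures 4/2 mean the seventh of the chord is in the bass. If E is the seventh of a dominant seventh chord, the root is F# (chord tones F#–A#–C#–E).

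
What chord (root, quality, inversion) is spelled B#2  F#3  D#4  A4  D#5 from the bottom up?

B# diminished seventh, root position

Reducing to letter names: B#, F#, D#, A. These stack in thirds as B#–D#–F#–A — a B# diminished seventh chord.
With the root (B#) in the bass, the chord is in root position (figured bass 7).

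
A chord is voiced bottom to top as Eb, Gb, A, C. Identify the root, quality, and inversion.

A diminished seventh, second inversion

The distinct note names are Eb, Gb, A, C. Stacked in thirds they read A–C–Eb–Gb, which is a diminished seventh chord on A.
With the fifth (Eb) in the bass, the chord is in second inversion (figured bass 4/3).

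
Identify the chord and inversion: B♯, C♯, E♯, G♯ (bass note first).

The pitch classes B#, C#, E#, G# arrange in thirds as C#–E#–G#–B#: a C# major seventh chord.
B# is the seventh of C# major seventh; seventh in the bass means third inversion (figured bass 4/2).

C# major seventh, third inversion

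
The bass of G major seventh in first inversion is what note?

In first inversion the third is lowest. For G major seventh (G–B–D–F#) that is B.

B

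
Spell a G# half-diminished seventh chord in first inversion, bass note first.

B, D, F#, G#

G# half-diminished seventh is G#–B–D–F#. First inversion puts the third (B) in the bass, with the remaining tones above: B, D, F#, G#.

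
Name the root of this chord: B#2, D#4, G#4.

The distinct letter names are B#, D#, G#. Arranged as a stack of thirds they read G#–B#–D#, so G# is the root (a G# major triad).

G#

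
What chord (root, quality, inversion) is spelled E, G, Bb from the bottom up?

E diminished, root position

The pitch classes E, G, Bb arrange in thirds as E–G–Bb: an E diminished triad.
With the root (E) in the bass, the chord is in root position (figured bass 5/3).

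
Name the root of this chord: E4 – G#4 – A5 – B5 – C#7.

The distinct letter names are E, G#, A, B, C#. Arranged as a stack of thirds they read A–C#–E–G#–B, so A is the root (an A major ninth chord).

A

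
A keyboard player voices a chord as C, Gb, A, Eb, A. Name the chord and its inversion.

Reducing to letter names: C, Gb, A, Eb. These stack in thirds as A–C–Eb–Gb — an A diminished seventh chord.
C is the third of A diminished seventh; third in the bass means first inversion (figured bass 6/5).

A diminished seventh, first inversion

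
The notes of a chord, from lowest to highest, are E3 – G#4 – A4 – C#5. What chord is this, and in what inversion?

A major seventh, second inversion

The distinct note names are E, G#, A, C#. Stacked in thirds they read A–C#–E–G#, which is a major seventh chord on A.
With the fifth (E) in the bass, the chord is in second inversion (figured bass 4/3).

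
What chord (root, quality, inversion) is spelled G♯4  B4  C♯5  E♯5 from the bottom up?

The pitch classes G#, B, C#, E# arrange in thirds as C#–E#–G#–B: a C# dominant seventh chord.
G# is the fifth of C# dominant seventh; fifth in the bass means second inversion (figured bass 4/3).

C# dominant seventh, second inversion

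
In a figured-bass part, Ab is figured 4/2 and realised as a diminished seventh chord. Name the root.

B

The figures 4/2 mean the seventh of the chord is in the bass. If Ab is the seventh of a diminished seventh chord, the root is B (chord tones B–D–F–Ab).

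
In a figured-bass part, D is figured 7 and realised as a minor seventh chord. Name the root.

The figures 7 mean the root of the chord is in the bass. If D is the root of a minor seventh chord, the root is D (chord tones D–F–A–C).

D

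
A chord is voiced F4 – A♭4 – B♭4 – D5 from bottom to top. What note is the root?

The distinct letter names are F, Ab, Bb, D. Arranged as a stack of thirds they read Bb–D–F–Ab, so Bb is the root (a Bb dominant seventh chord).

Bb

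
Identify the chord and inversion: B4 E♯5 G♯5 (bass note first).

E# diminished, second inversion

The distinct note names are B, E#, G#. Stacked in thirds they read E#–G#–B, which is a diminished triad on E#.
With the fifth (B) in the bass, the chord is in second inversion (figured bass 6/4).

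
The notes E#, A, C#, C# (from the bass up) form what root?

Reordering E#, A, C# into stacked thirds gives A–C#–E#; the bottom of that stack, A, is the root.

A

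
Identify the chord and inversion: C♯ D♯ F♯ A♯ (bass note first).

D# minor seventh, third inversion

Reducing to letter names: C#, D#, F#, A#. These stack in thirds as D#–F#–A#–C# — a D# minor seventh chord.
C# is the seventh of D# minor seventh; seventh in the bass means third inversion (figured bass 4/2).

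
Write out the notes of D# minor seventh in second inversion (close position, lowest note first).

The chord tones are D#–F#–A#–C#. With the fifth (A#) lowest for second inversion: A#, C#, D#, F#.

A#, C#, D#, F#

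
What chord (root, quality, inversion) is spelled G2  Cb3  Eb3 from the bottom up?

Cb augmented, second inversion

Reducing to letter names: G, Cb, Eb. These stack in thirds as Cb–Eb–G — a Cb augmented triad.
The lowest note is G, the fifth of the chord, so this is second inversion (figured bass 6/4).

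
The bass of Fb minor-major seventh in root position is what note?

Fb

The root of Fb minor-major seventh (Fb–Abb–Cb–Eb) is Fb; that is the bass in root position.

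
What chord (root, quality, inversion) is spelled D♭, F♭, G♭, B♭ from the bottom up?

Gb dominant seventh, second inversion

Reducing to letter names: Db, Fb, Gb, Bb. These stack in thirds as Gb–Bb–Db–Fb — a Gb dominant seventh chord.
The lowest note is Db, the fifth of the chord, so this is second inversion (figured bass 4/3).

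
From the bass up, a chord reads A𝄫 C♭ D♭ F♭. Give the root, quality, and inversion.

Db half-diminished seventh, second inversion

The pitch classes Abb, Cb, Db, Fb arrange in thirds as Db–Fb–Abb–Cb: a Db half-diminished seventh chord.
With the fifth (Abb) in the bass, the chord is in second inversion (figured bass 4/3).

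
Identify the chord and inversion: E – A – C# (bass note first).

The pitch classes E, A, C# arrange in thirds as A–C#–E: an A major triad.
The lowest note is E, the fifth of the chord, so this is second inversion (figured bass 6/4).

A major, second inversion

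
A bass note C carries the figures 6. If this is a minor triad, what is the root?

A

The figures 6 mean the third of the chord is in the bass. If C is the third of a minor triad, the root is A (chord tones A–C–E).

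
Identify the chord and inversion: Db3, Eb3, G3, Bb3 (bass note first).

The distinct note names are Db, Eb, G, Bb. Stacked in thirds they read Eb–G–Bb–Db, which is a dominant seventh chord on Eb.
Db is the seventh of Eb dominant seventh; seventh in the bass means third inversion (figured bass 4/2).

Eb dominant seventh, third inversion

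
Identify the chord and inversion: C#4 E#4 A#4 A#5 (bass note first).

Reducing to letter names: C#, E#, A#. These stack in thirds as A#–C#–E# — an A# minor triad.
The lowest note is C#, the third of the chord, so this is first inversion (figured bass 6).

A# minor, first inversion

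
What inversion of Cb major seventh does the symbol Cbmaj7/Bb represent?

Cbmaj7/Bb means Cb major seventh with Bb in the bass. Bb is the seventh of Cb major seventh (Cb–Eb–Gb–Bb), so this is third inversion.

third inversion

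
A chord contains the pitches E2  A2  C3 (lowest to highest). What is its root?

A

Reordering E, A, C into stacked thirds gives A–C–E; the bottom of that stack, A, is the root.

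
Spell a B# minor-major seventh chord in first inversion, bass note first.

Spelling B# minor-major seventh: B#–D#–F##–A##. In first inversion the third is bass, giving D#, F##, A##, B# from the bottom.

D#, F##, A##, B#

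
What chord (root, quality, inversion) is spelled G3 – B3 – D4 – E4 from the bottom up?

Reducing to letter names: G, B, D, E. These stack in thirds as E–G–B–D — an E minor seventh chord.
G is the third of E minor seventh; third in the bass means first inversion (figured bass 6/5).

E minor seventh, first inversion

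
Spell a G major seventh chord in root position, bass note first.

G, B, D, F#

The chord tones are G–B–D–F#. With the root (G) lowest for root position: G, B, D, F#.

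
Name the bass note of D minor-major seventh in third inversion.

C#

In third inversion the seventh is lowest. For D minor-major seventh (D–F–A–C#) that is C#.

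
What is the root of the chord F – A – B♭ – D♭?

Bb

Reordering F, A, Bb, Db into stacked thirds gives Bb–Db–F–A; the bottom of that stack, Bb, is the root.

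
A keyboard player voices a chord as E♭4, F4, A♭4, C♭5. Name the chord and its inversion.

Reducing to letter names: Eb, F, Ab, Cb. These stack in thirds as F–Ab–Cb–Eb — an F half-diminished seventh chord.
The lowest note is Eb, the seventh of the chord, so this is third inversion (figured bass 4/2).

F half-diminished seventh, third inversion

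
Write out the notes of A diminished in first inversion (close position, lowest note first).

C, Eb, A

Spelling A diminished: A–C–Eb. In first inversion the third is bass, giving C, Eb, A from the bottom.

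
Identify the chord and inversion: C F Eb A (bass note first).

F dominant seventh, second inversion

Reducing to letter names: C, F, Eb, A. These stack in thirds as F–A–C–Eb — an F dominant seventh chord.
With the fifth (C) in the bass, the chord is in second inversion (figured bass 4/3).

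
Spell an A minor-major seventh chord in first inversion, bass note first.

A minor-major seventh is A–C–E–G#. First inversion puts the third (C) in the bass, with the remaining tones above: C, E, G#, A.

C, E, G#, A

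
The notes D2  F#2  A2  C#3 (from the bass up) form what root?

D

The distinct letter names are D, F#, A, C#. Arranged as a stack of thirds they read D–F#–A–C#, so D is the root (a D major seventh chord).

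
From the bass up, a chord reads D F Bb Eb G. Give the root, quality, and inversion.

Eb major ninth, third inversion

Reducing to letter names: D, F, Bb, Eb, G. These stack in thirds as Eb–G–Bb–D–F — an Eb major ninth chord.
D is the seventh of Eb major ninth; seventh in the bass means third inversion.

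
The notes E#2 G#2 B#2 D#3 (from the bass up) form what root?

E#

Reordering E#, G#, B#, D# into stacked thirds gives E#–G#–B#–D#; the bottom of that stack, E#, is the root.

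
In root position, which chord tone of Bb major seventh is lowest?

The root of Bb major seventh (Bb–D–F–A) is Bb; that is the bass in root position.

Bb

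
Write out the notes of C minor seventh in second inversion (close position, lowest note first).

The chord tones are C–Eb–G–Bb. With the fifth (G) lowest for second inversion: G, Bb, C, Eb.

G, Bb, C, Eb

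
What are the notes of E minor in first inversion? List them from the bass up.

G, B, E

E minor is E–G–B. First inversion puts the third (G) in the bass, with the remaining tones above: G, B, E.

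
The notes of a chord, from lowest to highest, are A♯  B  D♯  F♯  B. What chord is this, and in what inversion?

The distinct note names are A#, B, D#, F#. Stacked in thirds they read B–D#–F#–A#, which is a major seventh chord on B.
The lowest note is A#, the seventh of the chord, so this is third inversion (figured bass 4/2).

B major seventh, third inversion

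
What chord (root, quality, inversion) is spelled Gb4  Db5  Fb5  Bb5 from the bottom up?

Reducing to letter names: Gb, Db, Fb, Bb. These stack in thirds as Gb–Bb–Db–Fb — a Gb dominant seventh chord.
Gb is the root of Gb dominant seventh; root in the bass means root position (figured bass 7).

Gb dominant seventh, root position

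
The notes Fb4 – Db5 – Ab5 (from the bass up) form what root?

Db

The distinct letter names are Fb, Db, Ab. Arranged as a stack of thirds they read Db–Fb–Ab, so Db is the root (a Db minor triad).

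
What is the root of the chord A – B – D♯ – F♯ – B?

B

A, B, D#, F# are the tones of a B dominant seventh chord (B–D#–F#–A), making B the root.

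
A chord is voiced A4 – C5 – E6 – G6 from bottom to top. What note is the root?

The distinct letter names are A, C, E, G. Arranged as a stack of thirds they read A–C–E–G, so A is the root (an A minor seventh chord).

A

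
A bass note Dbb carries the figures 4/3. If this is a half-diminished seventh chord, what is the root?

The figures 4/3 mean the fifth of the chord is in the bass. If Dbb is the fifth of a half-diminished seventh chord, the root is Gb (chord tones Gb–Bbb–Dbb–Fb).

Gb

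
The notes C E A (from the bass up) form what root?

The distinct letter names are C, E, A. Arranged as a stack of thirds they read A–C–E, so A is the root (an A minor triad).

A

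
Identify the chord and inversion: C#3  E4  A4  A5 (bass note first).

A major, first inversion

The distinct note names are C#, E, A. Stacked in thirds they read A–C#–E, which is a major triad on A.
The lowest note is C#, the third of the chord, so this is first inversion (figured bass 6).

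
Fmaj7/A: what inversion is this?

Fmaj7/A means F major seventh with A in the bass. A is the third of F major seventh (F–A–C–E), so this is first inversion.

first inversion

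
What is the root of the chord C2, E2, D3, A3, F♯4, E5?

Reordering C, E, D, A, F# into stacked thirds gives D–F#–A–C–E; the bottom of that stack, D, is the root.

D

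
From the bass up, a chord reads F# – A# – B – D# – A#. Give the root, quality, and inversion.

B major seventh, second inversion

Reducing to letter names: F#, A#, B, D#. These stack in thirds as B–D#–F#–A# — a B major seventh chord.
F# is the fifth of B major seventh; fifth in the bass means second inversion (figured bass 4/3).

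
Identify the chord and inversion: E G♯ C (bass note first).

Reducing to letter names: E, G#, C. These stack in thirds as C–E–G# — a C augmented triad.
E is the third of C augmented; third in the bass means first inversion (figured bass 6).

C augmented, first inversion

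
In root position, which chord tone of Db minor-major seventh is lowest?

Db

Db minor-major seventh is Db–Fb–Ab–C. Root position places the root in the bass: Db.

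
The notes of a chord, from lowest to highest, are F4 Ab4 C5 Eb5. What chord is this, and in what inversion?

F minor seventh, root position

The pitch classes F, Ab, C, Eb arrange in thirds as F–Ab–C–Eb: an F minor seventh chord.
The lowest note is F, the root of the chord, so this is root position (figured bass 7).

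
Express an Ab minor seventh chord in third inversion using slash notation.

Abm7/Gb

Third inversion of Ab minor seventh has the seventh (Gb) in the bass. As a slash chord: Abm7/Gb.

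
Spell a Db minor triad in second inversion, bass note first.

The chord tones are Db–Fb–Ab. With the fifth (Ab) lowest for second inversion: Ab, Db, Fb.

Ab, Db, Fb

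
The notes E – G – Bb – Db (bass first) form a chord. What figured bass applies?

The notes E, G, Bb, Db stack in thirds as E–G–Bb–Db — an E diminished seventh chord. The bass E is the root, so this is root position: figured 7.

7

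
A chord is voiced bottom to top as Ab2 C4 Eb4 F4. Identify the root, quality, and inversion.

F minor seventh, first inversion

The pitch classes Ab, C, Eb, F arrange in thirds as F–Ab–C–Eb: an F minor seventh chord.
The lowest note is Ab, the third of the chord, so this is first inversion (figured bass 6/5).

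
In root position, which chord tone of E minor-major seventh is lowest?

The root of E minor-major seventh (E–G–B–D#) is E; that is the bass in root position.

E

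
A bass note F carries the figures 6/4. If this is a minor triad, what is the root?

Bb

The figures 6/4 mean the fifth of the chord is in the bass. If F is the fifth of a minor triad, the root is Bb (chord tones Bb–Db–F).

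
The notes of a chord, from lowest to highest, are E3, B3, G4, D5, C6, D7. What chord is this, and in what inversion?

C major ninth, first inversion

The distinct note names are E, B, G, D, C. Stacked in thirds they read C–E–G–B–D, which is a major ninth chord on C.
With the third (E) in the bass, the chord is in first inversion.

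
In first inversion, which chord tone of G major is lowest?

G major is G–B–D. First inversion places the third in the bass: B.

B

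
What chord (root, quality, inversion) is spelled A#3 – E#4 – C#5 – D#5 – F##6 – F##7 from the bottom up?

D# dominant ninth, second inversion

The distinct note names are A#, E#, C#, D#, F##. Stacked in thirds they read D#–F##–A#–C#–E#, which is a dominant ninth chord on D#.
With the fifth (A#) in the bass, the chord is in second inversion.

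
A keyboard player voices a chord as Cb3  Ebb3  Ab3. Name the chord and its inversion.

Ab diminished, first inversion

Reducing to letter names: Cb, Ebb, Ab. These stack in thirds as Ab–Cb–Ebb — an Ab diminished triad.
With the third (Cb) in the bass, the chord is in first inversion (figured bass 6).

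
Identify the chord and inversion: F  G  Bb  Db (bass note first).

G half-diminished seventh, third inversion

The distinct note names are F, G, Bb, Db. Stacked in thirds they read G–Bb–Db–F, which is a half-diminished seventh chord on G.
The lowest note is F, the seventh of the chord, so this is third inversion (figured bass 4/2).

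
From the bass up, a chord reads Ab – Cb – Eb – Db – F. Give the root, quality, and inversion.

Db dominant ninth, second inversion

The distinct note names are Ab, Cb, Eb, Db, F. Stacked in thirds they read Db–F–Ab–Cb–Eb, which is a dominant ninth chord on Db.
The lowest note is Ab, the fifth of the chord, so this is second inversion.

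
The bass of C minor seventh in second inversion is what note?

G

The fifth of C minor seventh (C–Eb–G–Bb) is G; that is the bass in second inversion.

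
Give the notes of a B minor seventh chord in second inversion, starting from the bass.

F#, A, B, D

Spelling B minor seventh: B–D–F#–A. In second inversion the fifth is bass, giving F#, A, B, D from the bottom.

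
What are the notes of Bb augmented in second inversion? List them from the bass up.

Bb augmented is Bb–D–F#. Second inversion puts the fifth (F#) in the bass, with the remaining tones above: F#, Bb, D.

F#, Bb, D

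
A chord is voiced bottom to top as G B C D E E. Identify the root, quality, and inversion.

The pitch classes G, B, C, D, E arrange in thirds as C–E–G–B–D: a C major ninth chord.
The lowest note is G, the fifth of the chord, so this is second inversion.

C major ninth, second inversion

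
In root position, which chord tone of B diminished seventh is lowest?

B diminished seventh is B–D–F–Ab. Root position places the root in the bass: B.

B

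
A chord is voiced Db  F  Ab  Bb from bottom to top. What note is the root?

Bb

Reordering Db, F, Ab, Bb into stacked thirds gives Bb–Db–F–Ab; the bottom of that stack, Bb, is the root.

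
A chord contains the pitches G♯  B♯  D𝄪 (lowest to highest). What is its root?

G#

The distinct letter names are G#, B#, D##. Arranged as a stack of thirds they read G#–B#–D##, so G# is the root (a G# augmented triad).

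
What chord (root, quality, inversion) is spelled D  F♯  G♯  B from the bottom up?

G# half-diminished seventh, second inversion

The distinct note names are D, F#, G#, B. Stacked in thirds they read G#–B–D–F#, which is a half-diminished seventh chord on G#.
D is the fifth of G# half-diminished seventh; fifth in the bass means second inversion (figured bass 4/3).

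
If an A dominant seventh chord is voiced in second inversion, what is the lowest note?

E

In second inversion the fifth is lowest. For A dominant seventh (A–C#–E–G) that is E.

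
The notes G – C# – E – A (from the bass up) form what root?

A

G, C#, E, A are the tones of an A dominant seventh chord (A–C#–E–G), making A the root.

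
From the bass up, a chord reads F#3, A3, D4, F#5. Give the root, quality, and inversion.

The pitch classes F#, A, D arrange in thirds as D–F#–A: a D major triad.
With the third (F#) in the bass, the chord is in first inversion (figured bass 6).

D major, first inversion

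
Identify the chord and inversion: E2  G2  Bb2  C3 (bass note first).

C dominant seventh, first inversion

The pitch classes E, G, Bb, C arrange in thirds as C–E–G–Bb: a C dominant seventh chord.
The lowest note is E, the third of the chord, so this is first inversion (figured bass 6/5).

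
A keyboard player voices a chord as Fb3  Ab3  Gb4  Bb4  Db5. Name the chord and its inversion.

The distinct note names are Fb, Ab, Gb, Bb, Db. Stacked in thirds they read Gb–Bb–Db–Fb–Ab, which is a dominant ninth chord on Gb.
Fb is the seventh of Gb dominant ninth; seventh in the bass means third inversion.

Gb dominant ninth, third inversion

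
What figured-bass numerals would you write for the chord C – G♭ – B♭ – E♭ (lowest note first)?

7

The notes C, Gb, Bb, Eb stack in thirds as C–Eb–Gb–Bb — a C half-diminished seventh chord. The bass C is the root, so this is root position: figured 7.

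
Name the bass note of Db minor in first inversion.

In first inversion the third is lowest. For Db minor (Db–Fb–Ab) that is Fb.

Fb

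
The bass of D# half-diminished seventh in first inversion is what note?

F#

D# half-diminished seventh is D#–F#–A–C#. First inversion places the third in the bass: F#.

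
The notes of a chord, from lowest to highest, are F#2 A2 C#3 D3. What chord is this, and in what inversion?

D major seventh, first inversion

The distinct note names are F#, A, C#, D. Stacked in thirds they read D–F#–A–C#, which is a major seventh chord on D.
The lowest note is F#, the third of the chord, so this is first inversion (figured bass 6/5).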